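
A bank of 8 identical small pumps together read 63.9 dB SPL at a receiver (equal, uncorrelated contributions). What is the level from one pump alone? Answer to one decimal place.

8 equal incoherent sources add 10·log₁₀(8) = 9.03 dB over one source.
L_one = 63.9 − 9.03 = 54.9 dB SPL.

54.9 dB SPL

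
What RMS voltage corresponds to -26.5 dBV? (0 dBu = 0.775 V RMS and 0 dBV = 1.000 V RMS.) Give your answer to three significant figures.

0.0473 V

V = 1.000 V × 10^(-26.5/20).
= 1.000 × 0.04732 = 0.0473 V.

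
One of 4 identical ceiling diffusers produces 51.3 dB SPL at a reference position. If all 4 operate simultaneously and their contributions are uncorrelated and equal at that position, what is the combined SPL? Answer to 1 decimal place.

4 equal incoherent sources raise the level by 10·log₁₀(4) = 6.02 dB.
L_total = 51.3 + 6.02 = 57.3 dB SPL.

57.3 dB SPL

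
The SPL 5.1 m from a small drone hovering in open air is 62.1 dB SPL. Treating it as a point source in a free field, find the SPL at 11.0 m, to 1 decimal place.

55.4 dB SPL

Inverse-square spreading gives ΔL = −20·log₁₀(d₂/d₁).
ΔL = −20·log₁₀(11.0/5.1) = -6.68 dB, so L₂ = 62.1 + (-6.68) = 55.4 dB SPL.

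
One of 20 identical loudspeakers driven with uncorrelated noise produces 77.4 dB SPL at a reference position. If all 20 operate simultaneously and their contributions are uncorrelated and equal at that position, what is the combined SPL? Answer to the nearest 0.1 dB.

90.4 dB SPL

20 equal incoherent sources raise the level by 10·log₁₀(20) = 13.01 dB.
L_total = 77.4 + 13.01 = 90.4 dB SPL.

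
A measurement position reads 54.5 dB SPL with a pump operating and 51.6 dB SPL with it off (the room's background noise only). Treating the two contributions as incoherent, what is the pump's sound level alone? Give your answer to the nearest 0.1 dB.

Background correction is a power subtraction:
L_src = 10·log₁₀(10^(54.5/10) − 10^(51.6/10)) = 10·log₁₀(137300) = 51.4 dB SPL.

51.4 dB SPL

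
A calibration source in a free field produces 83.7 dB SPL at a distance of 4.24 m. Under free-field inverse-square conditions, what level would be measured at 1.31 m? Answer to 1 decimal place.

Free-field point source: level drops by 20·log₁₀ of the distance ratio.
ΔL = −20·log₁₀(1.31/4.24) = 10.20 dB, so L₂ = 83.7 + (10.20) = 93.9 dB SPL.

93.9 dB SPL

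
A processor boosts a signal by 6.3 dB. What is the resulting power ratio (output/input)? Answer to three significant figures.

4.27

Power ratio = 10^(dB/10).
10^(6.3/10) = 10^(0.6300) = 4.27.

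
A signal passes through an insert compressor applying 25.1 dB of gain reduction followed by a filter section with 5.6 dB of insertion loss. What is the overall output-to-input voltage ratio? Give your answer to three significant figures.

Net gain = (−25.1) + (−5.6) = -30.7 dB.
Voltage ratio = 10^(-30.7/20) = 0.0292.

0.0292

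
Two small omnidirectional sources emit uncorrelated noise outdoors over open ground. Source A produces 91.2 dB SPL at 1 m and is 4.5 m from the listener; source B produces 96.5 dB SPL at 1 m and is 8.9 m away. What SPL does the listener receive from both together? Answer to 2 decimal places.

80.85 dB SPL

At the listener: L_A = 91.2 − 20·log₁₀(4.5) = 78.136 dB; L_B = 96.5 − 20·log₁₀(8.9) = 77.512 dB.
Combined: 10·log₁₀(10^(78.136/10)+10^(77.512/10)) = 80.85 dB SPL.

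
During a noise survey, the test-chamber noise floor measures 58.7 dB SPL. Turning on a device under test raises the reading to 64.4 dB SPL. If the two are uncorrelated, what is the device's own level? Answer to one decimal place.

63.0 dB SPL

Subtract intensities: L_src = 10·log₁₀(10^(L_total/10) − 10^(L_bg/10)).
L_src = 10·log₁₀(10^(64.4/10) − 10^(58.7/10)) = 10·log₁₀(2013000) = 63.0 dB SPL.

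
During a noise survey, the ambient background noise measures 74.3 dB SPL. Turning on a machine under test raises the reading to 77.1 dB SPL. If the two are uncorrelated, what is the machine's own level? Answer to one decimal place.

73.9 dB SPL

Background correction is a power subtraction:
L_src = 10·log₁₀(10^(77.1/10) − 10^(74.3/10)) = 10·log₁₀(24370000) = 73.9 dB SPL.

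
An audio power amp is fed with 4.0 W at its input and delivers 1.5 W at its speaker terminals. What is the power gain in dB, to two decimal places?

Power ratio → dB uses the 10·log₁₀ form:
10·log₁₀(1.5/4.0) = 10·log₁₀(0.3750) = -4.26 dB.

-4.26 dB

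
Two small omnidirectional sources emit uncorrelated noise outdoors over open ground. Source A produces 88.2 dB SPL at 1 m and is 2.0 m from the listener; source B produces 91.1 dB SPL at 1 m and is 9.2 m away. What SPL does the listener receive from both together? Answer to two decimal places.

At the listener: L_A = 88.2 − 20·log₁₀(2.0) = 82.179 dB; L_B = 91.1 − 20·log₁₀(9.2) = 71.824 dB.
Combined: 10·log₁₀(10^(82.179/10)+10^(71.824/10)) = 82.56 dB SPL.

82.56 dB SPL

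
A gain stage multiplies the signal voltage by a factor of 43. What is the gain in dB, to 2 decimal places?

32.67 dB

For a voltage ratio, dB = 20·log₁₀(V₂/V₁).
20·log₁₀(43) = 32.67 dB.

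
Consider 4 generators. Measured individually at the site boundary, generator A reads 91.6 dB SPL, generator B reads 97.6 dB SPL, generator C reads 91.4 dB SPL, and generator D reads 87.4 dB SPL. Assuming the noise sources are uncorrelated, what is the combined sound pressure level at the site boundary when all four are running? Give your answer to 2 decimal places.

Uncorrelated sources add in intensity (power), not in dB.
L_total = 10·log₁₀(10^(91.6/10) + 10^(97.6/10) + 10^(91.4/10) + 10^(87.4/10)) = 10·log₁₀(9130000000) = 99.60 dB SPL.

99.60 dB SPL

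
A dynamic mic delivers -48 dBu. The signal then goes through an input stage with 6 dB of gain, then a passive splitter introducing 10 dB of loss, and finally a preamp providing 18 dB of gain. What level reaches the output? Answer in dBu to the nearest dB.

Cascaded gains and losses add directly in dB.
-48 + 6 − 10 + 18 = -34 dBu.

-34 dBu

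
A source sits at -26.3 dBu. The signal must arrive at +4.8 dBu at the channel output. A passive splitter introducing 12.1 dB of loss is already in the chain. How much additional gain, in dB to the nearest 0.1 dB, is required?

43.2 dB

The required make-up gain is the shortfall in the dB sum.
G = +4.8 − (-26.3) + 12.1 = 43.2 dB.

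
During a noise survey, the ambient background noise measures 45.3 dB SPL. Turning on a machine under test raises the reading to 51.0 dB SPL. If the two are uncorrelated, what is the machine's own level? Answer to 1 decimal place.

49.6 dB SPL

Background correction is a power subtraction:
L_src = 10·log₁₀(10^(51.0/10) − 10^(45.3/10)) = 10·log₁₀(92010) = 49.6 dB SPL.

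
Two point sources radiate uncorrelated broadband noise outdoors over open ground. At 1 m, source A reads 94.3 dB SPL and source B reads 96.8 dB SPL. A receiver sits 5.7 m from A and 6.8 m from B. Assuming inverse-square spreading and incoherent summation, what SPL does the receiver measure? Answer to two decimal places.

82.70 dB SPL

At the listener: L_A = 94.3 − 20·log₁₀(5.7) = 79.183 dB; L_B = 96.8 − 20·log₁₀(6.8) = 80.150 dB.
Combined: 10·log₁₀(10^(79.183/10)+10^(80.150/10)) = 82.70 dB SPL.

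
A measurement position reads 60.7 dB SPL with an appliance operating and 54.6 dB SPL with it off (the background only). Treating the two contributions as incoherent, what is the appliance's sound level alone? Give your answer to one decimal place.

Subtract intensities: L_src = 10·log₁₀(10^(L_total/10) − 10^(L_bg/10)).
L_src = 10·log₁₀(10^(60.7/10) − 10^(54.6/10)) = 10·log₁₀(886500) = 59.5 dB SPL.

59.5 dB SPL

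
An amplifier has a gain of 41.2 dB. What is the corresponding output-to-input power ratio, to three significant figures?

Power ratio = 10^(dB/10).
10^(41.2/10) = 10^(4.120) = 13200.

13200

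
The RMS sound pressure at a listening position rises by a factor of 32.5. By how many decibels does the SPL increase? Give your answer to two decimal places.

30.24 dB

SPL change from a pressure ratio uses the 20·log₁₀ form:
20·log₁₀(32.5) = 30.24 dB.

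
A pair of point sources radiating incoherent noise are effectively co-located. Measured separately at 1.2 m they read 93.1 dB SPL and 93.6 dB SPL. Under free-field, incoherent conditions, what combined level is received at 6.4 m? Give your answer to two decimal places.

81.83 dB SPL

Combined at 1.2 m: 10·log₁₀(10^(93.1/10)+10^(93.6/10)) = 96.367 dB SPL.
Then apply −20·log₁₀(6.4/1.2) = -14.540 dB → 81.83 dB SPL.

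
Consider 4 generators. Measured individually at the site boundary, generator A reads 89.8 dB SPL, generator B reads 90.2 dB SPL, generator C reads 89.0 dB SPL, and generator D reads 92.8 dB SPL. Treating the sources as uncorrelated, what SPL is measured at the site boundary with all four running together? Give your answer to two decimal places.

Add the sources as powers (linear), then convert back to dB:
L_total = 10·log₁₀(10^(89.8/10) + 10^(90.2/10) + 10^(89.0/10) + 10^(92.8/10)) = 10·log₁₀(4702000000) = 96.72 dB SPL.

96.72 dB SPL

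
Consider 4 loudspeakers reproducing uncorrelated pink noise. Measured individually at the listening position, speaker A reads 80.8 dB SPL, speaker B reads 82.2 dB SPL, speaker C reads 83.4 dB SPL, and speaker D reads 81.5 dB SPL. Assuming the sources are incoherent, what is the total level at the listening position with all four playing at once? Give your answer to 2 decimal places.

88.10 dB SPL

Uncorrelated sources add in intensity (power), not in dB.
L_total = 10·log₁₀(10^(80.8/10) + 10^(82.2/10) + 10^(83.4/10) + 10^(81.5/10)) = 10·log₁₀(646200000) = 88.10 dB SPL.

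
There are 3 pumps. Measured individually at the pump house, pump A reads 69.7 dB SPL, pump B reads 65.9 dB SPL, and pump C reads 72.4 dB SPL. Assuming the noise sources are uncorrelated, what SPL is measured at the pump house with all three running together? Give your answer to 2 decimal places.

74.86 dB SPL

Incoherent sources sum as intensities:
L_total = 10·log₁₀(10^(69.7/10) + 10^(65.9/10) + 10^(72.4/10)) = 10·log₁₀(30600000) = 74.86 dB SPL.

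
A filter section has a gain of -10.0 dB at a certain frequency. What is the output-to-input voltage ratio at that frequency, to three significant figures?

0.316

Voltage ratio = 10^(dB/20).
10^(-10.0/20) = 10^(-0.5000) = 0.316.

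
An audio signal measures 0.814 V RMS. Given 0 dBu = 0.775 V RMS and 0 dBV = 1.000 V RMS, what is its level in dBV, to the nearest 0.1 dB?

-1.8 dBV

dBV = 20·log₁₀(V / 1.000 V).
20·log₁₀(0.814/1.000) = -1.8 dBV.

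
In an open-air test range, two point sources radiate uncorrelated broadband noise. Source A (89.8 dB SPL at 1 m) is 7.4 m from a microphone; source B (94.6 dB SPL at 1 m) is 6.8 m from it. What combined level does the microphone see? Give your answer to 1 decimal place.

At the listener: L_A = 89.8 − 20·log₁₀(7.4) = 72.42 dB; L_B = 94.6 − 20·log₁₀(6.8) = 77.95 dB.
Combined: 10·log₁₀(10^(72.42/10)+10^(77.95/10)) = 79.0 dB SPL.

79.0 dB SPL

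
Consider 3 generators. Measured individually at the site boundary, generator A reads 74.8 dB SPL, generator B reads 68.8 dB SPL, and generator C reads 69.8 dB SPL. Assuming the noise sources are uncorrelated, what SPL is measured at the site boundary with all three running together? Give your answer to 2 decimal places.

76.75 dB SPL

Add the sources as powers (linear), then convert back to dB:
L_total = 10·log₁₀(10^(74.8/10) + 10^(68.8/10) + 10^(69.8/10)) = 10·log₁₀(47340000) = 76.75 dB SPL.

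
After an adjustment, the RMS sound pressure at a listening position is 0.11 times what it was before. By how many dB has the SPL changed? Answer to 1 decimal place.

SPL change from a pressure ratio uses the 20·log₁₀ form:
20·log₁₀(0.11) = -19.2 dB.

-19.2 dB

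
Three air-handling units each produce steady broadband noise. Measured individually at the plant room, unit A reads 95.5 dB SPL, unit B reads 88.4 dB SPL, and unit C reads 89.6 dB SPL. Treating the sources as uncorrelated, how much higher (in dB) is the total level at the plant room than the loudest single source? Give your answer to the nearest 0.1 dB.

Add the sources as powers (linear), then convert back to dB:
L_total = 10·log₁₀(10^(95.5/10) + 10^(88.4/10) + 10^(89.6/10)) = 97.12 dB SPL.
Excess over the loudest (95.5 dB): 97.12 − 95.5 = 1.6 dB.

1.6 dB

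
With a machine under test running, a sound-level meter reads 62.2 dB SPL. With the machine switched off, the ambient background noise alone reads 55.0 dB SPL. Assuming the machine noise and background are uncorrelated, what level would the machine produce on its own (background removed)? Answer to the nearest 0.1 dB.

61.3 dB SPL

Background correction is a power subtraction:
L_src = 10·log₁₀(10^(62.2/10) − 10^(55.0/10)) = 10·log₁₀(1343000) = 61.3 dB SPL.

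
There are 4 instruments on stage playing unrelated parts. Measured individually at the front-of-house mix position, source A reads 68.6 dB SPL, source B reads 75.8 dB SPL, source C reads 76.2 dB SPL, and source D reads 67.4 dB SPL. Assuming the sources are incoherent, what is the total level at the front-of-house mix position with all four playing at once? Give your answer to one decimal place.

79.7 dB SPL

Incoherent sources sum as intensities:
L_total = 10·log₁₀(10^(68.6/10) + 10^(75.8/10) + 10^(76.2/10) + 10^(67.4/10)) = 10·log₁₀(92450000) = 79.7 dB SPL.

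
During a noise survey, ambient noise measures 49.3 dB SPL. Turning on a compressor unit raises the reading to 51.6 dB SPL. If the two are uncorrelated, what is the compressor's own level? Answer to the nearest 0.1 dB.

47.7 dB SPL

Background correction is a power subtraction:
L_src = 10·log₁₀(10^(51.6/10) − 10^(49.3/10)) = 10·log₁₀(59430) = 47.7 dB SPL.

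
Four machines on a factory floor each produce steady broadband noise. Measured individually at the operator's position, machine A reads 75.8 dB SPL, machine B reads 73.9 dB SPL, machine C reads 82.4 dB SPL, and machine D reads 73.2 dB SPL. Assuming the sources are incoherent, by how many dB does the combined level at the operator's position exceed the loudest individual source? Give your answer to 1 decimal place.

1.7 dB

Add the sources as powers (linear), then convert back to dB:
L_total = 10·log₁₀(10^(75.8/10) + 10^(73.9/10) + 10^(82.4/10) + 10^(73.2/10)) = 84.10 dB SPL.
Excess over the loudest (82.4 dB): 84.10 − 82.4 = 1.7 dB.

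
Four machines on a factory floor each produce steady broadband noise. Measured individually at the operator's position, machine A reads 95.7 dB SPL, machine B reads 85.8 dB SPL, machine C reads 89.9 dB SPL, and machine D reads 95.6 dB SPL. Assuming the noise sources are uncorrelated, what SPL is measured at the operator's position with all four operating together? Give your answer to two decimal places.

Add the sources as powers (linear), then convert back to dB:
L_total = 10·log₁₀(10^(95.7/10) + 10^(85.8/10) + 10^(89.9/10) + 10^(95.6/10)) = 10·log₁₀(8704000000) = 99.40 dB SPL.

99.40 dB SPL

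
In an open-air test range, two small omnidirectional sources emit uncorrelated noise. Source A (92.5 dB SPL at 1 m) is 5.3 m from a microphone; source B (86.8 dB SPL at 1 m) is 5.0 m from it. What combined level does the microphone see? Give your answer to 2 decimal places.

79.16 dB SPL

At the listener: L_A = 92.5 − 20·log₁₀(5.3) = 78.014 dB; L_B = 86.8 − 20·log₁₀(5.0) = 72.821 dB.
Combined: 10·log₁₀(10^(78.014/10)+10^(72.821/10)) = 79.16 dB SPL.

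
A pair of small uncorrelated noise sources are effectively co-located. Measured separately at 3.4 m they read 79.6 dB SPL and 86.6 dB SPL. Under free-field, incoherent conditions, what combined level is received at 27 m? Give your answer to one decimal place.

69.4 dB SPL

Combined at 3.4 m: 10·log₁₀(10^(79.6/10)+10^(86.6/10)) = 87.39 dB SPL.
Then apply −20·log₁₀(27/3.4) = -18.00 dB → 69.4 dB SPL.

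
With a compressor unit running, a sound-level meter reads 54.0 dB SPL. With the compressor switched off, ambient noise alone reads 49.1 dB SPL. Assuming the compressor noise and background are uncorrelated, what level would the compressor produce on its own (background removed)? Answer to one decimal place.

52.3 dB SPL

Remove the background by subtracting linear intensities:
L_src = 10·log₁₀(10^(54.0/10) − 10^(49.1/10)) = 10·log₁₀(169900) = 52.3 dB SPL.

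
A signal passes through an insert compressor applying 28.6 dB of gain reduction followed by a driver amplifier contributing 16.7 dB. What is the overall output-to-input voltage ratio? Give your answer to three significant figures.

0.254

Net gain = (−28.6) + 16.7 = -11.9 dB.
Voltage ratio = 10^(-11.9/20) = 0.254.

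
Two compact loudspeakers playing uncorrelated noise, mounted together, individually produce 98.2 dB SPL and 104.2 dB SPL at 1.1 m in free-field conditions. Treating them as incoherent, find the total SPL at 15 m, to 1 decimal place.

82.5 dB SPL

Combined at 1.1 m: 10·log₁₀(10^(98.2/10)+10^(104.2/10)) = 105.17 dB SPL.
Then apply −20·log₁₀(15/1.1) = -22.69 dB → 82.5 dB SPL.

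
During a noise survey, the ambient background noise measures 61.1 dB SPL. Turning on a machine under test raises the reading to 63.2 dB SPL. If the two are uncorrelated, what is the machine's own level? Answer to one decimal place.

Remove the background by subtracting linear intensities:
L_src = 10·log₁₀(10^(63.2/10) − 10^(61.1/10)) = 10·log₁₀(801000) = 59.0 dB SPL.

59.0 dB SPL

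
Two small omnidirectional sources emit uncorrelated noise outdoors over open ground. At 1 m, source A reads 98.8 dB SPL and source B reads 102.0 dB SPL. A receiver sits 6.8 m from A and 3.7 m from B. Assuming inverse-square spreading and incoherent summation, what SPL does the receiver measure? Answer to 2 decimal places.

91.21 dB SPL

At the listener: L_A = 98.8 − 20·log₁₀(6.8) = 82.150 dB; L_B = 102.0 − 20·log₁₀(3.7) = 90.636 dB.
Combined: 10·log₁₀(10^(82.150/10)+10^(90.636/10)) = 91.21 dB SPL.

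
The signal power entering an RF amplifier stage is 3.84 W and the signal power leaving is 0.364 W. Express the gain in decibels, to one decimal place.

-10.2 dB

Power is a power quantity, so gain = 10·log₁₀(P_out/P_in).
10·log₁₀(0.364/3.84) = 10·log₁₀(0.09479) = -10.2 dB.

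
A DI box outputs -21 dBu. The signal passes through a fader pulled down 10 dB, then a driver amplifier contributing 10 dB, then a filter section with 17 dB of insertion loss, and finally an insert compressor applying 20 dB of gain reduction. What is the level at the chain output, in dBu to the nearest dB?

Gain stages sum in dB:
-21 − 10 + 10 − 17 − 20 = -58 dBu.

-58 dBu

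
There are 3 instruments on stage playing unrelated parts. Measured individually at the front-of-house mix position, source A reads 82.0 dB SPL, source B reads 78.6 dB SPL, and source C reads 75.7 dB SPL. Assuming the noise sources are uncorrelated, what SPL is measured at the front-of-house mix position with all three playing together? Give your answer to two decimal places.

Uncorrelated sources add in intensity (power), not in dB.
L_total = 10·log₁₀(10^(82.0/10) + 10^(78.6/10) + 10^(75.7/10)) = 10·log₁₀(268100000) = 84.28 dB SPL.

84.28 dB SPL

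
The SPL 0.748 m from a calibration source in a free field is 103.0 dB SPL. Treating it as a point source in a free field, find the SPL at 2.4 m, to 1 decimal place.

92.9 dB SPL

For a point source in a free field, ΔL = −20·log₁₀(d₂/d₁).
ΔL = −20·log₁₀(2.4/0.748) = -10.13 dB, so L₂ = 103.0 + (-10.13) = 92.9 dB SPL.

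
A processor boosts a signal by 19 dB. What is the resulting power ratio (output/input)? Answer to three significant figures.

79.4

Power ratio = 10^(dB/10).
10^(19/10) = 10^(1.900) = 79.4.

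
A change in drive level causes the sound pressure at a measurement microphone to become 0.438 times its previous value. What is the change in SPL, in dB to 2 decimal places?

-7.17 dB

Sound pressure is an amplitude quantity: ΔL = 20·log₁₀(p₂/p₁).
20·log₁₀(0.438) = -7.17 dB.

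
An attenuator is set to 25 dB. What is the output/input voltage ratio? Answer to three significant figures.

Voltage ratio = 10^(dB/20).
10^(-25/20) = 10^(-1.250) = 0.0562.

0.0562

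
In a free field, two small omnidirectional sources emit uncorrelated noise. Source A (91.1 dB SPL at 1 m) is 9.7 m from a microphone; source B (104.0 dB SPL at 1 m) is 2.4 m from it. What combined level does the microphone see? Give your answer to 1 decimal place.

96.4 dB SPL

At the listener: L_A = 91.1 − 20·log₁₀(9.7) = 71.36 dB; L_B = 104.0 − 20·log₁₀(2.4) = 96.40 dB.
Combined: 10·log₁₀(10^(71.36/10)+10^(96.40/10)) = 96.4 dB SPL.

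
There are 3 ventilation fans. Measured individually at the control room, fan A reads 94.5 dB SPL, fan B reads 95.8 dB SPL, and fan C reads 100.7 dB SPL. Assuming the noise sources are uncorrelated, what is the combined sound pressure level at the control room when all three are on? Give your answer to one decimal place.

102.6 dB SPL

Uncorrelated sources add in intensity (power), not in dB.
L_total = 10·log₁₀(10^(94.5/10) + 10^(95.8/10) + 10^(100.7/10)) = 10·log₁₀(18369000000) = 102.6 dB SPL.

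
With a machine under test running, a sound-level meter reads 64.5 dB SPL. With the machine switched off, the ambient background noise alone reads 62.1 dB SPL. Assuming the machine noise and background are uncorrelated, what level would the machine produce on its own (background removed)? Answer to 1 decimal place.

60.8 dB SPL

Subtract intensities: L_src = 10·log₁₀(10^(L_total/10) − 10^(L_bg/10)).
L_src = 10·log₁₀(10^(64.5/10) − 10^(62.1/10)) = 10·log₁₀(1197000) = 60.8 dB SPL.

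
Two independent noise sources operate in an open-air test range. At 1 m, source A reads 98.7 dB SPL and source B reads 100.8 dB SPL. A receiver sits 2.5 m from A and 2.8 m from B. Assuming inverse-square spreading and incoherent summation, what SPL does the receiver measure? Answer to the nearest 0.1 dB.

94.3 dB SPL

At the listener: L_A = 98.7 − 20·log₁₀(2.5) = 90.74 dB; L_B = 100.8 − 20·log₁₀(2.8) = 91.86 dB.
Combined: 10·log₁₀(10^(90.74/10)+10^(91.86/10)) = 94.3 dB SPL.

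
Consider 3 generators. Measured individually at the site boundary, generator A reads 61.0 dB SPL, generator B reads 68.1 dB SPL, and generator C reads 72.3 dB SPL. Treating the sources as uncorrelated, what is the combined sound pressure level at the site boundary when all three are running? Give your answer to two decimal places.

Uncorrelated sources add in intensity (power), not in dB.
L_total = 10·log₁₀(10^(61.0/10) + 10^(68.1/10) + 10^(72.3/10)) = 10·log₁₀(24700000) = 73.93 dB SPL.

73.93 dB SPL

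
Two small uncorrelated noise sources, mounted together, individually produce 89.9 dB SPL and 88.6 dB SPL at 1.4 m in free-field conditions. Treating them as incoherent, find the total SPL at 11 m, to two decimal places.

Combined at 1.4 m: 10·log₁₀(10^(89.9/10)+10^(88.6/10)) = 92.309 dB SPL.
Then apply −20·log₁₀(11/1.4) = -17.905 dB → 74.40 dB SPL.

74.40 dB SPL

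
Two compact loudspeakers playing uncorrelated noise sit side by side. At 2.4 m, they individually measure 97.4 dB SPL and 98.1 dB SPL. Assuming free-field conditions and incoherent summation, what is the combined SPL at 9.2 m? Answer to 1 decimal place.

Combined at 2.4 m: 10·log₁₀(10^(97.4/10)+10^(98.1/10)) = 100.77 dB SPL.
Then apply −20·log₁₀(9.2/2.4) = -11.67 dB → 89.1 dB SPL.

89.1 dB SPL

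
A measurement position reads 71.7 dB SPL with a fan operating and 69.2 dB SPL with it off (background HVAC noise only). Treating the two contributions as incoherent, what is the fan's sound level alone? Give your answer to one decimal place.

68.1 dB SPL

Subtract intensities: L_src = 10·log₁₀(10^(L_total/10) − 10^(L_bg/10)).
L_src = 10·log₁₀(10^(71.7/10) − 10^(69.2/10)) = 10·log₁₀(6473000) = 68.1 dB SPL.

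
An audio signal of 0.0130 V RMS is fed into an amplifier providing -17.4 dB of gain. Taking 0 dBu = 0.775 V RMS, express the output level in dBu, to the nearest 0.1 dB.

Input level: 20·log₁₀(0.0130/0.775) = -35.51 dBu.
Output: -35.51 − 17.4 = -52.9 dBu.

-52.9 dBu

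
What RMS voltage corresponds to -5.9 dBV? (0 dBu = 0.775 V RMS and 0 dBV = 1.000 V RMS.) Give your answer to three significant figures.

0.507 V

V = 1.000 V × 10^(-5.9/20).
= 1.000 × 0.5070 = 0.507 V.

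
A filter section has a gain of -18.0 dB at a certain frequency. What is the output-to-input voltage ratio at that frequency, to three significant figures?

0.126

Voltage ratio = 10^(dB/20).
10^(-18.0/20) = 10^(-0.9000) = 0.126.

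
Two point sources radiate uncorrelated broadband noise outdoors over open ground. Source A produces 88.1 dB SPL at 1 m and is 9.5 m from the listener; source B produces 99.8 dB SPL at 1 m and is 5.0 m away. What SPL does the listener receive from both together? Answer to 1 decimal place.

At the listener: L_A = 88.1 − 20·log₁₀(9.5) = 68.55 dB; L_B = 99.8 − 20·log₁₀(5.0) = 85.82 dB.
Combined: 10·log₁₀(10^(68.55/10)+10^(85.82/10)) = 85.9 dB SPL.

85.9 dB SPL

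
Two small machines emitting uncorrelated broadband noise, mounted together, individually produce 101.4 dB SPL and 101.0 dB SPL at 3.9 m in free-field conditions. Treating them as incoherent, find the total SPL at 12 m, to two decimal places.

94.45 dB SPL

Combined at 3.9 m: 10·log₁₀(10^(101.4/10)+10^(101.0/10)) = 104.215 dB SPL.
Then apply −20·log₁₀(12/3.9) = -9.762 dB → 94.45 dB SPL.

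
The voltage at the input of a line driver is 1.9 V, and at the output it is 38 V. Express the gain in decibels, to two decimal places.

Voltage is an amplitude quantity, so gain = 20·log₁₀(V_out/V_in).
20·log₁₀(38/1.9) = 20·log₁₀(20.00) = 26.02 dB.

26.02 dB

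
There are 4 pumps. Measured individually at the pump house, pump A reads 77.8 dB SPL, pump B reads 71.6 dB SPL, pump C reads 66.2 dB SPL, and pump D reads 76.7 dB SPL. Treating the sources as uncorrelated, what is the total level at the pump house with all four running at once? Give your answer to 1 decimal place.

81.0 dB SPL

Incoherent sources sum as intensities:
L_total = 10·log₁₀(10^(77.8/10) + 10^(71.6/10) + 10^(66.2/10) + 10^(76.7/10)) = 10·log₁₀(125700000) = 81.0 dB SPL.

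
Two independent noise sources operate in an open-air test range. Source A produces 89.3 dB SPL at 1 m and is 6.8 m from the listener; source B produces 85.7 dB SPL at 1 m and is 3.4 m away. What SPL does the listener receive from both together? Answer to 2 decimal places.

At the listener: L_A = 89.3 − 20·log₁₀(6.8) = 72.650 dB; L_B = 85.7 − 20·log₁₀(3.4) = 75.070 dB.
Combined: 10·log₁₀(10^(72.650/10)+10^(75.070/10)) = 77.04 dB SPL.

77.04 dB SPL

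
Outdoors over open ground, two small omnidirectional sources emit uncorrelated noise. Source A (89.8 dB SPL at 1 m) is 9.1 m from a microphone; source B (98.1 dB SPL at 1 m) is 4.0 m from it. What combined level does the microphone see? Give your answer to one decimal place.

At the listener: L_A = 89.8 − 20·log₁₀(9.1) = 70.62 dB; L_B = 98.1 − 20·log₁₀(4.0) = 86.06 dB.
Combined: 10·log₁₀(10^(70.62/10)+10^(86.06/10)) = 86.2 dB SPL.

86.2 dB SPL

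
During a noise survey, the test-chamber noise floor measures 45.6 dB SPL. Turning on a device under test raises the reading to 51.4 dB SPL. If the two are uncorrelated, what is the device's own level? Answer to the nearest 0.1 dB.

50.1 dB SPL

Subtract intensities: L_src = 10·log₁₀(10^(L_total/10) − 10^(L_bg/10)).
L_src = 10·log₁₀(10^(51.4/10) − 10^(45.6/10)) = 10·log₁₀(101700) = 50.1 dB SPL.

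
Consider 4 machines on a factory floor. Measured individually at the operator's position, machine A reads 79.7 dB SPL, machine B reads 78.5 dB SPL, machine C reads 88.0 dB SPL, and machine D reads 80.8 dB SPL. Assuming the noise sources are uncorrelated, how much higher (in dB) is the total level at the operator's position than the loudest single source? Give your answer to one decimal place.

Uncorrelated sources add in intensity (power), not in dB.
L_total = 10·log₁₀(10^(79.7/10) + 10^(78.5/10) + 10^(88.0/10) + 10^(80.8/10)) = 89.62 dB SPL.
Excess over the loudest (88.0 dB): 89.62 − 88.0 = 1.6 dB.

1.6 dB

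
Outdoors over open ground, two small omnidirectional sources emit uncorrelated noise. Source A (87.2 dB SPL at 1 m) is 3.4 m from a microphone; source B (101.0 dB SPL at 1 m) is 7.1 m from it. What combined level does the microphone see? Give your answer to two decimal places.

84.70 dB SPL

At the listener: L_A = 87.2 − 20·log₁₀(3.4) = 76.570 dB; L_B = 101.0 − 20·log₁₀(7.1) = 83.975 dB.
Combined: 10·log₁₀(10^(76.570/10)+10^(83.975/10)) = 84.70 dB SPL.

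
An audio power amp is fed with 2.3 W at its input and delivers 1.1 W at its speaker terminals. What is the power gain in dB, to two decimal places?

For a power ratio, dB = 10·log₁₀(P₂/P₁).
10·log₁₀(1.1/2.3) = 10·log₁₀(0.4783) = -3.20 dB.

-3.20 dB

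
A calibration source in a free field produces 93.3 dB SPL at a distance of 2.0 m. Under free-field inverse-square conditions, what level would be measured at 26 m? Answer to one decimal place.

71.0 dB SPL

Inverse-square spreading gives ΔL = −20·log₁₀(d₂/d₁).
ΔL = −20·log₁₀(26/2.0) = -22.28 dB, so L₂ = 93.3 + (-22.28) = 71.0 dB SPL.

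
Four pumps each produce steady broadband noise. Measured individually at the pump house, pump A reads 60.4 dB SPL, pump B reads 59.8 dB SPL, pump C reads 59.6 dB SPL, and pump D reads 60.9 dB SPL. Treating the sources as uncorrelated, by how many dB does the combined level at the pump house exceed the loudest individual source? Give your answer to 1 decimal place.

5.3 dB

Incoherent sources sum as intensities:
L_total = 10·log₁₀(10^(60.4/10) + 10^(59.8/10) + 10^(59.6/10) + 10^(60.9/10)) = 66.23 dB SPL.
Excess over the loudest (60.9 dB): 66.23 − 60.9 = 5.3 dB.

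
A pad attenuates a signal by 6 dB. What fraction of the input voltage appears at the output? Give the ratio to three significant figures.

Voltage ratio = 10^(dB/20).
10^(-6/20) = 10^(-0.3000) = 0.501.

0.501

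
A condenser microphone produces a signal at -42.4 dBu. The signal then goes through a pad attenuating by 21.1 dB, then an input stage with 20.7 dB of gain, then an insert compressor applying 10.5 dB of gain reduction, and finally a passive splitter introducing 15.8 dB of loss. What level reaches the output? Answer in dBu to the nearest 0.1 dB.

-69.1 dBu

Gain stages sum in dB:
-42.4 − 21.1 + 20.7 − 10.5 − 15.8 = -69.1 dBu.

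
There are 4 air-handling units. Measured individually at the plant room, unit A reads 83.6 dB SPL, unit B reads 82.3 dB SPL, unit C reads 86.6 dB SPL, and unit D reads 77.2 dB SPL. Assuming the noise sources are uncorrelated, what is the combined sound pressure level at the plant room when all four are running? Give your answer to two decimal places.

Add the sources as powers (linear), then convert back to dB:
L_total = 10·log₁₀(10^(83.6/10) + 10^(82.3/10) + 10^(86.6/10) + 10^(77.2/10)) = 10·log₁₀(908500000) = 89.58 dB SPL.

89.58 dB SPL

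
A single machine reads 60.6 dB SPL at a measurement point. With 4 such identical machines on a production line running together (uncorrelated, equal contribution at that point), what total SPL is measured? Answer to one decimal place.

4 equal incoherent sources raise the level by 10·log₁₀(4) = 6.02 dB.
L_total = 60.6 + 6.02 = 66.6 dB SPL.

66.6 dB SPL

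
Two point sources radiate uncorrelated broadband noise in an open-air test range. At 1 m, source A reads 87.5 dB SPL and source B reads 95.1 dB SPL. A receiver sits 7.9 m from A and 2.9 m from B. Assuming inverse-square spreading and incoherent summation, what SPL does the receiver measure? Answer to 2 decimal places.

At the listener: L_A = 87.5 − 20·log₁₀(7.9) = 69.547 dB; L_B = 95.1 − 20·log₁₀(2.9) = 85.852 dB.
Combined: 10·log₁₀(10^(69.547/10)+10^(85.852/10)) = 85.95 dB SPL.

85.95 dB SPL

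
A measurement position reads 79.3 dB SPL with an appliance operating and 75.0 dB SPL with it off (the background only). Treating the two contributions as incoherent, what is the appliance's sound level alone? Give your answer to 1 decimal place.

Subtract intensities: L_src = 10·log₁₀(10^(L_total/10) − 10^(L_bg/10)).
L_src = 10·log₁₀(10^(79.3/10) − 10^(75.0/10)) = 10·log₁₀(53490000) = 77.3 dB SPL.

77.3 dB SPL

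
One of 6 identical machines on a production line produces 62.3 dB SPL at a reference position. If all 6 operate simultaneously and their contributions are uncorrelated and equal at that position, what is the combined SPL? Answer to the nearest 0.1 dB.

70.1 dB SPL

6 equal incoherent sources raise the level by 10·log₁₀(6) = 7.78 dB.
L_total = 62.3 + 7.78 = 70.1 dB SPL.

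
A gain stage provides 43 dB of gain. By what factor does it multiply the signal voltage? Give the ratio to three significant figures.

141

Voltage ratio = 10^(dB/20).
10^(43/20) = 10^(2.150) = 141.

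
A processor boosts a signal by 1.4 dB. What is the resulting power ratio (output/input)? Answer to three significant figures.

Power ratio = 10^(dB/10).
10^(1.4/10) = 10^(0.1400) = 1.38.

1.38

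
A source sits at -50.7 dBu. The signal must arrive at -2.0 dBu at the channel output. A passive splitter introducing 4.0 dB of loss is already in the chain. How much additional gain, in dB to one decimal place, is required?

The required make-up gain is the shortfall in the dB sum.
G = -2.0 − (-50.7) + 4.0 = 52.7 dB.

52.7 dB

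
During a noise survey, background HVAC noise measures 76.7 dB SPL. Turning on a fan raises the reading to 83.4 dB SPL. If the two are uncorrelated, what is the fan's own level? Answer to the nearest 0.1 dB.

Subtract intensities: L_src = 10·log₁₀(10^(L_total/10) − 10^(L_bg/10)).
L_src = 10·log₁₀(10^(83.4/10) − 10^(76.7/10)) = 10·log₁₀(172000000) = 82.4 dB SPL.

82.4 dB SPL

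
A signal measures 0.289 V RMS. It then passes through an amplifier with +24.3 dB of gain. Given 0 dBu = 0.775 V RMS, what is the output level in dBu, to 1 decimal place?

+15.7 dBu

Input level: 20·log₁₀(0.289/0.775) = -8.57 dBu.
Output: -8.57 + 24.3 = +15.7 dBu.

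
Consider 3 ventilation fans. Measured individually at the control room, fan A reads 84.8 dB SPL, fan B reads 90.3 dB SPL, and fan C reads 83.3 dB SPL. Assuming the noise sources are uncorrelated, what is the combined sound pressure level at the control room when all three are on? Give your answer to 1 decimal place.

92.0 dB SPL

Incoherent sources sum as intensities:
L_total = 10·log₁₀(10^(84.8/10) + 10^(90.3/10) + 10^(83.3/10)) = 10·log₁₀(1587000000) = 92.0 dB SPL.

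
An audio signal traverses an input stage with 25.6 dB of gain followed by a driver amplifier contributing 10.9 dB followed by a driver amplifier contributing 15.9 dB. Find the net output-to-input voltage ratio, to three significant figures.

417

Net gain = 25.6 + 10.9 + 15.9 = 52.4 dB.
Voltage ratio = 10^(52.4/20) = 417.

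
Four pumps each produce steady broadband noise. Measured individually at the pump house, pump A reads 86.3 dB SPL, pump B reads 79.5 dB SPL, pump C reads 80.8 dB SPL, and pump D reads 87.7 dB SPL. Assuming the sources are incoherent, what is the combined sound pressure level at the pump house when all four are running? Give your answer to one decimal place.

Uncorrelated sources add in intensity (power), not in dB.
L_total = 10·log₁₀(10^(86.3/10) + 10^(79.5/10) + 10^(80.8/10) + 10^(87.7/10)) = 10·log₁₀(1225000000) = 90.9 dB SPL.

90.9 dB SPL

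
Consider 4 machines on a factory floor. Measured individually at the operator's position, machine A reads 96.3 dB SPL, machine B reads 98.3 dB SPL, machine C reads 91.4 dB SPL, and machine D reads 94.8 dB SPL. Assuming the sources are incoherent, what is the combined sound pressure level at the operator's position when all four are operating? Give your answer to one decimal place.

101.9 dB SPL

Incoherent sources sum as intensities:
L_total = 10·log₁₀(10^(96.3/10) + 10^(98.3/10) + 10^(91.4/10) + 10^(94.8/10)) = 10·log₁₀(15427000000) = 101.9 dB SPL.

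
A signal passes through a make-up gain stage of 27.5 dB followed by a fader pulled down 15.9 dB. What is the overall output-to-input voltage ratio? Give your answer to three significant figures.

3.80

Net gain = 27.5 + (−15.9) = 11.6 dB.
Voltage ratio = 10^(11.6/20) = 3.80.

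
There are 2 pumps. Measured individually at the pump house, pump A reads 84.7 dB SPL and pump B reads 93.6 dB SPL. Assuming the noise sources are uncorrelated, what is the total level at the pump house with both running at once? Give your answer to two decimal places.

94.13 dB SPL

Add the sources as powers (linear), then convert back to dB:
L_total = 10·log₁₀(10^(84.7/10) + 10^(93.6/10)) = 10·log₁₀(2586000000) = 94.13 dB SPL.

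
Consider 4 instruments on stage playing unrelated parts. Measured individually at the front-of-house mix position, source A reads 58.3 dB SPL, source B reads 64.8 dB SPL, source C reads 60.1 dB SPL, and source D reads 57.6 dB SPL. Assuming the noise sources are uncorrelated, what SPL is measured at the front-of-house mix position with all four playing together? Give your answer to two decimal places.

67.24 dB SPL

Incoherent sources sum as intensities:
L_total = 10·log₁₀(10^(58.3/10) + 10^(64.8/10) + 10^(60.1/10) + 10^(57.6/10)) = 10·log₁₀(5295000) = 67.24 dB SPL.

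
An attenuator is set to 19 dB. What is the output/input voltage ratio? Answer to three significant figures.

0.112

Voltage ratio = 10^(dB/20).
10^(-19/20) = 10^(-0.9500) = 0.112.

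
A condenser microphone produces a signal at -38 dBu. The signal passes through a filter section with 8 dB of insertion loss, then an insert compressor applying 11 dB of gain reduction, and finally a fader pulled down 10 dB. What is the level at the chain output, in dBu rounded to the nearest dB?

Gain stages sum in dB:
-38 − 8 − 11 − 10 = -67 dBu.

-67 dBu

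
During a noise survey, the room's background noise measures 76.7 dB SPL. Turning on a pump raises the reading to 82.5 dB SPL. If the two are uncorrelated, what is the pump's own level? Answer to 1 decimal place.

Remove the background by subtracting linear intensities:
L_src = 10·log₁₀(10^(82.5/10) − 10^(76.7/10)) = 10·log₁₀(131100000) = 81.2 dB SPL.

81.2 dB SPL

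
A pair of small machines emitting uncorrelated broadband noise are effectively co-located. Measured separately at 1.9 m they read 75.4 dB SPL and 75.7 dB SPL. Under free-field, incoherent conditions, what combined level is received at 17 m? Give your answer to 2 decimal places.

59.53 dB SPL

Combined at 1.9 m: 10·log₁₀(10^(75.4/10)+10^(75.7/10)) = 78.563 dB SPL.
Then apply −20·log₁₀(17/1.9) = -19.034 dB → 59.53 dB SPL.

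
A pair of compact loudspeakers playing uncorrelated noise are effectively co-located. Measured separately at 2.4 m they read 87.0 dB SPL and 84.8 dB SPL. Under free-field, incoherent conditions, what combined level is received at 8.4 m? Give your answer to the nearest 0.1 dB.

78.2 dB SPL

Combined at 2.4 m: 10·log₁₀(10^(87.0/10)+10^(84.8/10)) = 89.05 dB SPL.
Then apply −20·log₁₀(8.4/2.4) = -10.88 dB → 78.2 dB SPL.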